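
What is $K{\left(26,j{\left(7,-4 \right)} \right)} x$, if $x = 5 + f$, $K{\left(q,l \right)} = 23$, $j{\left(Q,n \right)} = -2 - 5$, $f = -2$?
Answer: $69$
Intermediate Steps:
$j{\left(Q,n \right)} = -7$ ($j{\left(Q,n \right)} = -2 - 5 = -7$)
$x = 3$ ($x = 5 - 2 = 3$)
$K{\left(26,j{\left(7,-4 \right)} \right)} x = 23 \cdot 3 = 69$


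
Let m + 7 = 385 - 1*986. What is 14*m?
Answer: -8512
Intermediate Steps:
m = -608 (m = -7 + (385 - 1*986) = -7 + (385 - 986) = -7 - 601 = -608)
14*m = 14*(-608) = -8512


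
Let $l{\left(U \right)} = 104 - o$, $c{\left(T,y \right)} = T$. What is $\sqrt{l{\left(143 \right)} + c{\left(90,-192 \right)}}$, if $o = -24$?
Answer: $\sqrt{218} \approx 14.765$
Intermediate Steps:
$l{\left(U \right)} = 128$ ($l{\left(U \right)} = 104 - -24 = 104 + 24 = 128$)
$\sqrt{l{\left(143 \right)} + c{\left(90,-192 \right)}} = \sqrt{128 + 90} = \sqrt{218}$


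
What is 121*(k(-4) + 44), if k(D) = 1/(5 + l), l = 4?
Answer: 48037/9 ≈ 5337.4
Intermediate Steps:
k(D) = 1/9 (k(D) = 1/(5 + 4) = 1/9)
121*(k(-4) + 44) = 121*(1/9 + 44) = 121*(397/9) = 48037/9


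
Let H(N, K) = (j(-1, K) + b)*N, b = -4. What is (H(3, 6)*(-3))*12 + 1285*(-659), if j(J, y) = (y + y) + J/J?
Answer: -847787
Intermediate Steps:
j(J, y) = 1 + 2*y (j(J, y) = 2*y + 1 = 1 + 2*y)
H(N, K) = N*(-3 + 2*K) (H(N, K) = ((1 + 2*K) - 4)*N = (-3 + 2*K)*N = N*(-3 + 2*K))
(H(3, 6)*(-3))*12 + 1285*(-659) = ((3*(-3 + 2*6))*(-3))*12 + 1285*(-659) = ((3*(-3 + 12))*(-3))*12 - 846815 = ((3*9)*(-3))*12 - 846815 = (27*(-3))*12 - 846815 = -81*12 - 846815 = -972 - 846815 = -847787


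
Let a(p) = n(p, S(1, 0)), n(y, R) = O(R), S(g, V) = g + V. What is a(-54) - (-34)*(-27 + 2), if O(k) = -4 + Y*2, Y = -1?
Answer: -856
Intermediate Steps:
S(g, V) = V + g
O(k) = -6 (O(k) = -4 - 1*2 = -4 - 2 = -6)
n(y, R) = -6
a(p) = -6
a(-54) - (-34)*(-27 + 2) = -6 - (-34)*(-27 + 2) = -6 - (-34)*(-25) = -6 - 1*850 = -6 - 850 = -856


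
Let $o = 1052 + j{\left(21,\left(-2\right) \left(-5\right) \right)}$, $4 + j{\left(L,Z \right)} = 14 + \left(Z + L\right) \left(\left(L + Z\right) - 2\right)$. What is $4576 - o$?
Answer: $2615$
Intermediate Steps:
$j{\left(L,Z \right)} = 10 + \left(L + Z\right) \left(-2 + L + Z\right)$ ($j{\left(L,Z \right)} = -4 + \left(14 + \left(Z + L\right) \left(\left(L + Z\right) - 2\right)\right) = -4 + \left(14 + \left(L + Z\right) \left(-2 + L + Z\right)\right) = 10 + \left(L + Z\right) \left(-2 + L + Z\right)$)
$o = 1961$ ($o = 1052 + \left(10 + 21^{2} + \left(\left(-2\right) \left(-5\right)\right)^{2} - 42 - 2 \left(\left(-2\right) \left(-5\right)\right) + 2 \cdot 21 \left(\left(-2\right) \left(-5\right)\right)\right) = 1052 + \left(10 + 441 + 10^{2} - 42 - 20 + 2 \cdot 21 \cdot 10\right) = 1052 + \left(10 + 441 + 100 - 42 - 20 + 420\right) = 1052 + 909 = 1961$)
$4576 - o = 4576 - 1961 = 2615$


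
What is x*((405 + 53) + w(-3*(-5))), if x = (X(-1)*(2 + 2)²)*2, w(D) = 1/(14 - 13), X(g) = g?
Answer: -14688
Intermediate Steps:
w(D) = 1 (w(D) = 1/1 = 1)
x = -32 (x = -(2 + 2)²*2 = -1*4²*2 = -1*16*2 = -16*2 = -32)
x*((405 + 53) + w(-3*(-5))) = -32*((405 + 53) + 1) = -32*(458 + 1) = -32*459 = -14688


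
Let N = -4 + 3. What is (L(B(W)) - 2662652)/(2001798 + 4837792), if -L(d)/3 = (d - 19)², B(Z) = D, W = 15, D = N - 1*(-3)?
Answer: -2663519/6839590 ≈ -0.38943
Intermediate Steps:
N = -1
D = 2 (D = -1 - 1*(-3) = -1 + 3 = 2)
B(Z) = 2
L(d) = -3*(-19 + d)² (L(d) = -3*(d - 19)² = -3*(-19 + d)²)
(L(B(W)) - 2662652)/(2001798 + 4837792) = (-3*(-19 + 2)² - 2662652)/(2001798 + 4837792) = (-3*(-17)² - 2662652)/6839590 = (-3*289 - 2662652)*(1/6839590) = (-867 - 2662652)*(1/6839590) = -2663519*1/6839590 = -2663519/6839590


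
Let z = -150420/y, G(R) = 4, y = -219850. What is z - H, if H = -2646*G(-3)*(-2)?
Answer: -465363438/21985 ≈ -21167.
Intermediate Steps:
H = 21168 (H = -10584*(-2) = -2646*(-8) = 21168)
z = 15042/21985 (z = -150420/(-219850) = -150420*(-1/219850) = 15042/21985 ≈ 0.68419)
z - H = 15042/21985 - 1*21168 = 15042/21985 - 21168 = -465363438/21985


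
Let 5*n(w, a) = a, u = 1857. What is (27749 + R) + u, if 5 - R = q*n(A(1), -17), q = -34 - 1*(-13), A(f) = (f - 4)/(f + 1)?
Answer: 147698/5 ≈ 29540.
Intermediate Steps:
A(f) = (-4 + f)/(1 + f)
n(w, a) = a/5
q = -21 (q = -34 + 13 = -21)
R = -332/5 (R = 5 - (-21)*(1/5)*(-17) = 5 - (-21)*(-17)/5 = 5 - 1*357/5 = 5 - 357/5 = -332/5 ≈ -66.400)
(27749 + R) + u = (27749 - 332/5) + 1857 = 138413/5 + 1857 = 147698/5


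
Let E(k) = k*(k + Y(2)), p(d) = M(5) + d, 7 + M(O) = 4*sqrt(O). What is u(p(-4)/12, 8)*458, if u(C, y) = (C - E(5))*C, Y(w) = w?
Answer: 368003/24 - 50609*sqrt(5)/9 ≈ 2759.6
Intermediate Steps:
M(O) = -7 + 4*sqrt(O)
p(d) = -7 + d + 4*sqrt(5) (p(d) = (-7 + 4*sqrt(5)) + d = -7 + d + 4*sqrt(5))
E(k) = k*(2 + k) (E(k) = k*(k + 2) = k*(2 + k))
u(C, y) = C*(-35 + C) (u(C, y) = (C - 5*(2 + 5))*C = (C - 5*7)*C = (C - 1*35)*C = (C - 35)*C = (-35 + C)*C = C*(-35 + C))
u(p(-4)/12, 8)*458 = (((-7 - 4 + 4*sqrt(5))/12)*(-35 + (-7 - 4 + 4*sqrt(5))/12))*458 = (((-11 + 4*sqrt(5))*(1/12))*(-35 + (-11 + 4*sqrt(5))*(1/12)))*458 = ((-11/12 + sqrt(5)/3)*(-35 + (-11/12 + sqrt(5)/3)))*458 = ((-11/12 + sqrt(5)/3)*(-431/12 + sqrt(5)/3))*458 = ((-431/12 + sqrt(5)/3)*(-11/12 + sqrt(5)/3))*458 = 458*(-431/12 + sqrt(5)/3)*(-11/12 + sqrt(5)/3)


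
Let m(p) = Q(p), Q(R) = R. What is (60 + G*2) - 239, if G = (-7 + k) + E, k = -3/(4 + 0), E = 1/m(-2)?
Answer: -391/2 ≈ -195.50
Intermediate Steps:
m(p) = p
E = -½ (E = 1/(-2) = -½ ≈ -0.50000)
k = -¾ (k = -3/4 = (¼)*(-3) = -¾ ≈ -0.75000)
G = -33/4 (G = (-7 - ¾) - ½ = -31/4 - ½ = -33/4 ≈ -8.2500)
(60 + G*2) - 239 = (60 - 33/4*2) - 239 = (60 - 33/2) - 239 = 87/2 - 239 = -391/2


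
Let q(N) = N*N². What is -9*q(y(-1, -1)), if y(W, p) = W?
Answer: 9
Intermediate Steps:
q(N) = N³
-9*q(y(-1, -1)) = -9*(-1)³ = -9*(-1) = 9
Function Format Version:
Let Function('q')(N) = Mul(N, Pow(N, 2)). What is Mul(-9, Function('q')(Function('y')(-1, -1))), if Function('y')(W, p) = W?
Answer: 9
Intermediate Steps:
Function('q')(N) = Pow(N, 3)
Mul(-9, Function('q')(Function('y')(-1, -1))) = Mul(-9, Pow(-1, 3)) = Mul(-9, -1) = 9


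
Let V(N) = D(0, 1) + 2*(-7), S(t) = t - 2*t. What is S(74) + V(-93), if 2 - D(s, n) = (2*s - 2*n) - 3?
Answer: -81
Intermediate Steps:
D(s, n) = 5 - 2*s + 2*n (D(s, n) = 2 - ((2*s - 2*n) - 3) = 2 - ((-2*n + 2*s) - 3) = 2 - (-3 - 2*n + 2*s) = 2 + (3 - 2*s + 2*n) = 5 - 2*s + 2*n)
S(t) = -t
V(N) = -7 (V(N) = (5 - 2*0 + 2*1) + 2*(-7) = (5 + 0 + 2) - 14 = 7 - 14 = -7)
S(74) + V(-93) = -1*74 - 7 = -74 - 7 = -81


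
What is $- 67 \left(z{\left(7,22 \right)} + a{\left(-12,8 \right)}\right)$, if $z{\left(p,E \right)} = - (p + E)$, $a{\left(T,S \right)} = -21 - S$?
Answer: $3886$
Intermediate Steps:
$z{\left(p,E \right)} = - E - p$ ($z{\left(p,E \right)} = - (E + p) = - E - p$)
$- 67 \left(z{\left(7,22 \right)} + a{\left(-12,8 \right)}\right) = - 67 \left(\left(\left(-1\right) 22 - 7\right) - 29\right) = - 67 \left(\left(-22 - 7\right) - 29\right) = - 67 \left(-29 - 29\right) = \left(-67\right) \left(-58\right) = 3886$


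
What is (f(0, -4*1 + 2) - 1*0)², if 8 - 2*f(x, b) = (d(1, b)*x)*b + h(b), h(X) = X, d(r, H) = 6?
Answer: 25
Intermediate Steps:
f(x, b) = 4 - b/2 - 3*b*x (f(x, b) = 4 - ((6*x)*b + b)/2 = 4 - (6*b*x + b)/2 = 4 - (b + 6*b*x)/2 = 4 + (-b/2 - 3*b*x) = 4 - b/2 - 3*b*x)
(f(0, -4*1 + 2) - 1*0)² = ((4 - (-4*1 + 2)/2 - 3*(-4*1 + 2)*0) - 1*0)² = ((4 - (-4 + 2)/2 - 3*(-4 + 2)*0) + 0)² = ((4 - ½*(-2) - 3*(-2)*0) + 0)² = ((4 + 1 + 0) + 0)² = (5 + 0)² = 5² = 25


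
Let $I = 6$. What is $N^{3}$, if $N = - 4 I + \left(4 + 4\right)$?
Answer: $-4096$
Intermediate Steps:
$N = -16$ ($N = \left(-4\right) 6 + \left(4 + 4\right) = -24 + 8 = -16$)
$N^{3} = \left(-16\right)^{3} = -4096$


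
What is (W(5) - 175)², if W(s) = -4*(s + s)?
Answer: 46225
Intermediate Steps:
W(s) = -8*s
(W(5) - 175)² = (-8*5 - 175)² = (-40 - 175)² = (-215)² = 46225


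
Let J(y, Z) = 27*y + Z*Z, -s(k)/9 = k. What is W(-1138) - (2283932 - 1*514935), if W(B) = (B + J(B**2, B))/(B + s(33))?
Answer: -2574770789/1435 ≈ -1.7943e+6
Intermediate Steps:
s(k) = -9*k
J(y, Z) = Z**2 + 27*y (J(y, Z) = 27*y + Z**2 = Z**2 + 27*y)
W(B) = (B + 28*B**2)/(-297 + B) (W(B) = (B + (B**2 + 27*B**2))/(B - 9*33) = (B + 28*B**2)/(B - 297) = (B + 28*B**2)/(-297 + B))
W(-1138) - (2283932 - 1*514935) = -1138*(1 + 28*(-1138))/(-297 - 1138) - (2283932 - 1*514935) = -1138*(1 - 31864)/(-1435) - (2283932 - 514935) = -1138*(-1/1435)*(-31863) - 1*1768997 = -36260094/1435 - 1768997 = -2574770789/1435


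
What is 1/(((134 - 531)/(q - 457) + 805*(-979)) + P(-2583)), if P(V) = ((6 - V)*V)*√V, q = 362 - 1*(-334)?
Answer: -15005623126/2199450547134075018657 + 127330077609*I*√287/733150182378025006219 ≈ -6.8224e-12 + 2.9422e-9*I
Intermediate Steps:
q = 696 (q = 362 + 334 = 696)
P(V) = V^(3/2)*(6 - V) (P(V) = (V*(6 - V))*√V = V^(3/2)*(6 - V))
1/(((134 - 531)/(q - 457) + 805*(-979)) + P(-2583)) = 1/(((134 - 531)/(696 - 457) + 805*(-979)) + (-2583)^(3/2)*(6 - 1*(-2583))) = 1/((-397/239 - 788095) + (-7749*I*√287)*(6 + 2583)) = 1/((-397*1/239 - 788095) - 7749*I*√287*2589) = 1/((-397/239 - 788095) - 20062161*I*√287) = 1/(-188355102/239 - 20062161*I*√287)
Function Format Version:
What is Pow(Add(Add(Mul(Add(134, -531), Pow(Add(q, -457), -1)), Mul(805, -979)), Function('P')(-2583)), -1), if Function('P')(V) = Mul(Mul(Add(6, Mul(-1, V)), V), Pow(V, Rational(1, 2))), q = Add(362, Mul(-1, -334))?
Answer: Add(Rational(-15005623126, 2199450547134075018657), Mul(Rational(127330077609, 733150182378025006219), I, Pow(287, Rational(1, 2)))) ≈ Add(-6.8224e-12, Mul(2.9422e-9, I))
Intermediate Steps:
q = 696 (q = Add(362, 334) = 696)
Function('P')(V) = Mul(Pow(V, Rational(3, 2)), Add(6, Mul(-1, V))) (Function('P')(V) = Mul(Mul(V, Add(6, Mul(-1, V))), Pow(V, Rational(1, 2))) = Mul(Pow(V, Rational(3, 2)), Add(6, Mul(-1, V))))
Pow(Add(Add(Mul(Add(134, -531), Pow(Add(q, -457), -1)), Mul(805, -979)), Function('P')(-2583)), -1) = Pow(Add(Add(Mul(Add(134, -531), Pow(Add(696, -457), -1)), Mul(805, -979)), Mul(Pow(-2583, Rational(3, 2)), Add(6, Mul(-1, -2583)))), -1) = Pow(Add(Add(Mul(-397, Pow(239, -1)), -788095), Mul(Mul(-7749, I, Pow(287, Rational(1, 2))), Add(6, 2583))), -1) = Pow(Add(Add(Mul(-397, Rational(1, 239)), -788095), Mul(Mul(-7749, I, Pow(287, Rational(1, 2))), 2589)), -1) = Pow(Add(Add(Rational(-397, 239), -788095), Mul(-20062161, I, Pow(287, Rational(1, 2)))), -1) = Pow(Add(Rational(-188355102, 239), Mul(-20062161, I, Pow(287, Rational(1, 2)))), -1)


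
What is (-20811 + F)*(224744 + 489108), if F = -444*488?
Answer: -169527714516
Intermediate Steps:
F = -216672
(-20811 + F)*(224744 + 489108) = (-20811 - 216672)*(224744 + 489108) = -237483*713852 = -169527714516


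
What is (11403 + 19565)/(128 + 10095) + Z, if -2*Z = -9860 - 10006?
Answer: 101576027/10223 ≈ 9936.0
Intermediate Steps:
Z = 9933 (Z = -(-9860 - 10006)/2 = -½*(-19866) = 9933)
(11403 + 19565)/(128 + 10095) + Z = (11403 + 19565)/(128 + 10095) + 9933 = 30968/10223 + 9933 = 101576027/10223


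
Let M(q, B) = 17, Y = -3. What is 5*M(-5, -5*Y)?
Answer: 85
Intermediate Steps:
5*M(-5, -5*Y) = 5*17 = 85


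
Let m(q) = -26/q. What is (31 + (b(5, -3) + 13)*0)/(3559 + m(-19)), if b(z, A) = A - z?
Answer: 589/67647 ≈ 0.0087070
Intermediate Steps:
(31 + (b(5, -3) + 13)*0)/(3559 + m(-19)) = (31 + ((-3 - 1*5) + 13)*0)/(3559 - 26/(-19)) = (31 + ((-3 - 5) + 13)*0)/(3559 - 26*(-1/19)) = (31 + (-8 + 13)*0)/(3559 + 26/19) = (31 + 5*0)/(67647/19) = (31 + 0)*(19/67647) = 31*(19/67647) = 589/67647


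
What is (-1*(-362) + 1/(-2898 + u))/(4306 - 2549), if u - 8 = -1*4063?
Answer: 2516985/12216421 ≈ 0.20603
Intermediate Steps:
u = -4055 (u = 8 - 1*4063 = 8 - 4063 = -4055)
(-1*(-362) + 1/(-2898 + u))/(4306 - 2549) = (-1*(-362) + 1/(-2898 - 4055))/(4306 - 2549) = (362 + 1/(-6953))/1757 = (362 - 1/6953)*(1/1757) = (2516985/6953)*(1/1757) = 2516985/12216421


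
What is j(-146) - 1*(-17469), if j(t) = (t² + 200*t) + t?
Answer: 9439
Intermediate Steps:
j(t) = t² + 201*t
j(-146) - 1*(-17469) = -146*(201 - 146) - 1*(-17469) = -146*55 + 17469 = -8030 + 17469 = 9439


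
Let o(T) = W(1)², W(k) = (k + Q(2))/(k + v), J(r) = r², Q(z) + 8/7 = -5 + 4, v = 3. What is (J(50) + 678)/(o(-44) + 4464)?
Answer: 77861/109370 ≈ 0.71190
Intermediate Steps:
Q(z) = -15/7 (Q(z) = -8/7 + (-5 + 4) = -8/7 - 1 = -15/7)
W(k) = (-15/7 + k)/(3 + k) (W(k) = (k - 15/7)/(k + 3) = (-15/7 + k)/(3 + k))
o(T) = 4/49 (o(T) = ((-15/7 + 1)/(3 + 1))² = (-8/7/4)² = ((¼)*(-8/7))² = (-2/7)² = 4/49)
(J(50) + 678)/(o(-44) + 4464) = (50² + 678)/(4/49 + 4464) = (2500 + 678)/(218740/49) = 3178*(49/218740) = 77861/109370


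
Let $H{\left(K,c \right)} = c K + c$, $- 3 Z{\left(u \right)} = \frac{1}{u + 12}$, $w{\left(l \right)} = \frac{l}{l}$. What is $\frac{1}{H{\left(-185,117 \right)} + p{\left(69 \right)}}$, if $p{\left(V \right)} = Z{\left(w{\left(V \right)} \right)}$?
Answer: $- \frac{39}{839593} \approx -4.6451 \cdot 10^{-5}$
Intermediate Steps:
$w{\left(l \right)} = 1$
$Z{\left(u \right)} = - \frac{1}{3 \left(12 + u\right)}$ ($Z{\left(u \right)} = - \frac{1}{3 \left(u + 12\right)} = - \frac{1}{3 \left(12 + u\right)}$)
$p{\left(V \right)} = - \frac{1}{39}$ ($p{\left(V \right)} = - \frac{1}{36 + 3 \cdot 1} = - \frac{1}{36 + 3} = - \frac{1}{39}$)
$H{\left(K,c \right)} = c + K c$ ($H{\left(K,c \right)} = K c + c = c + K c$)
$\frac{1}{H{\left(-185,117 \right)} + p{\left(69 \right)}} = \frac{1}{117 \left(1 - 185\right) - \frac{1}{39}} = \frac{1}{117 \left(-184\right) - \frac{1}{39}} = \frac{1}{-21528 - \frac{1}{39}} = \frac{1}{- \frac{839593}{39}} = - \frac{39}{839593}$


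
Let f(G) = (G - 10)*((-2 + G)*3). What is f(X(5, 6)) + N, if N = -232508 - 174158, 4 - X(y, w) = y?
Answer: -406567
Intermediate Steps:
X(y, w) = 4 - y
f(G) = (-10 + G)*(-6 + 3*G)
N = -406666
f(X(5, 6)) + N = (60 - 36*(4 - 1*5) + 3*(4 - 1*5)**2) - 406666 = (60 - 36*(4 - 5) + 3*(4 - 5)**2) - 406666 = (60 - 36*(-1) + 3*(-1)**2) - 406666 = (60 + 36 + 3*1) - 406666 = (60 + 36 + 3) - 406666 = 99 - 406666 = -406567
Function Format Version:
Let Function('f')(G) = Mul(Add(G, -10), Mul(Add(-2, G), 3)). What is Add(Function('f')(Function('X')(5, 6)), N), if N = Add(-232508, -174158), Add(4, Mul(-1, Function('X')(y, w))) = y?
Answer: -406567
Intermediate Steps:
Function('X')(y, w) = Add(4, Mul(-1, y))
Function('f')(G) = Mul(Add(-10, G), Add(-6, Mul(3, G)))
N = -406666
Add(Function('f')(Function('X')(5, 6)), N) = Add(Add(60, Mul(-36, Add(4, Mul(-1, 5))), Mul(3, Pow(Add(4, Mul(-1, 5)), 2))), -406666) = Add(Add(60, Mul(-36, Add(4, -5)), Mul(3, Pow(Add(4, -5), 2))), -406666) = Add(Add(60, Mul(-36, -1), Mul(3, Pow(-1, 2))), -406666) = Add(Add(60, 36, Mul(3, 1)), -406666) = Add(Add(60, 36, 3), -406666) = Add(99, -406666) = -406567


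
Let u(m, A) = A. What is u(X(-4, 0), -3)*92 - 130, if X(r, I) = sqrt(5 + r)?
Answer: -406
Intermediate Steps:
u(X(-4, 0), -3)*92 - 130 = -3*92 - 130 = -276 - 130 = -406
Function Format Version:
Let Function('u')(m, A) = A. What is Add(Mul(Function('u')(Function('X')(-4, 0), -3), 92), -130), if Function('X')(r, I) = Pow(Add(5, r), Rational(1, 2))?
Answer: -406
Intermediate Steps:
Add(Mul(Function('u')(Function('X')(-4, 0), -3), 92), -130) = Add(Mul(-3, 92), -130) = Add(-276, -130) = -406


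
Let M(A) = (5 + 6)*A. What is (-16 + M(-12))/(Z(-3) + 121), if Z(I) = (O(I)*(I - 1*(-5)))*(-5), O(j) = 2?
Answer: -148/101 ≈ -1.4653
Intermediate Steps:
M(A) = 11*A
Z(I) = -50 - 10*I (Z(I) = (2*(I - 1*(-5)))*(-5) = (2*(I + 5))*(-5) = (2*(5 + I))*(-5) = (10 + 2*I)*(-5) = -50 - 10*I)
(-16 + M(-12))/(Z(-3) + 121) = (-16 + 11*(-12))/((-50 - 10*(-3)) + 121) = (-16 - 132)/((-50 + 30) + 121) = -148/(-20 + 121) = -148/101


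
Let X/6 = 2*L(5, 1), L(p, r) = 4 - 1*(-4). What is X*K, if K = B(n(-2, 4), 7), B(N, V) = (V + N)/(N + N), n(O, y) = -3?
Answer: -64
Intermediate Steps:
L(p, r) = 8 (L(p, r) = 4 + 4 = 8)
B(N, V) = (N + V)/(2*N) (B(N, V) = (N + V)/((2*N)) = (N + V)*(1/(2*N)) = (N + V)/(2*N))
K = -⅔ (K = (½)*(-3 + 7)/(-3) = (½)*(-⅓)*4 = -⅔ ≈ -0.66667)
X = 96 (X = 6*(2*8) = 6*16 = 96)
X*K = 96*(-⅔) = -64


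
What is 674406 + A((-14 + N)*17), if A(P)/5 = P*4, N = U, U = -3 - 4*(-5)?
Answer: 675426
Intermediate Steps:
U = 17 (U = -3 - 1*(-20) = -3 + 20 = 17)
N = 17
A(P) = 20*P (A(P) = 5*(P*4) = 5*(4*P) = 20*P)
674406 + A((-14 + N)*17) = 674406 + 20*((-14 + 17)*17) = 674406 + 20*(3*17) = 674406 + 20*51 = 674406 + 1020 = 675426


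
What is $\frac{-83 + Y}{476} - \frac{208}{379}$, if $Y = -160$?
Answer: $- \frac{191105}{180404} \approx -1.0593$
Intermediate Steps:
$\frac{-83 + Y}{476} - \frac{208}{379} = \frac{-83 - 160}{476} - \frac{208}{379} = \left(-243\right) \frac{1}{476} - \frac{208}{379} = - \frac{243}{476} - \frac{208}{379} = - \frac{191105}{180404}$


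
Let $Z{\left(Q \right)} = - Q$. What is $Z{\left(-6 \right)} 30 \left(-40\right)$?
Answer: $-7200$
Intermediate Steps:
$Z{\left(-6 \right)} 30 \left(-40\right) = \left(-1\right) \left(-6\right) 30 \left(-40\right) = 6 \cdot 30 \left(-40\right) = 180 \left(-40\right) = -7200$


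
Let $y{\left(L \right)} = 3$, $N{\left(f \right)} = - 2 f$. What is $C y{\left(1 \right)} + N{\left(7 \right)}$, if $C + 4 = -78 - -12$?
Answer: $-224$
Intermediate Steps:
$C = -70$ ($C = -4 - 66 = -70$)
$C y{\left(1 \right)} + N{\left(7 \right)} = \left(-70\right) 3 - 14 = -210 - 14 = -224$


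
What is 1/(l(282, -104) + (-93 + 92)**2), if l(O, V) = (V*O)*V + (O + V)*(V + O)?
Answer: 1/3081797 ≈ 3.2449e-7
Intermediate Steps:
l(O, V) = (O + V)**2 + O*V**2 (l(O, V) = (O*V)*V + (O + V)*(O + V) = O*V**2 + (O + V)**2 = (O + V)**2 + O*V**2)
1/(l(282, -104) + (-93 + 92)**2) = 1/(((282 - 104)**2 + 282*(-104)**2) + (-93 + 92)**2) = 1/((178**2 + 282*10816) + (-1)**2) = 1/((31684 + 3050112) + 1) = 1/(3081796 + 1) = 1/3081797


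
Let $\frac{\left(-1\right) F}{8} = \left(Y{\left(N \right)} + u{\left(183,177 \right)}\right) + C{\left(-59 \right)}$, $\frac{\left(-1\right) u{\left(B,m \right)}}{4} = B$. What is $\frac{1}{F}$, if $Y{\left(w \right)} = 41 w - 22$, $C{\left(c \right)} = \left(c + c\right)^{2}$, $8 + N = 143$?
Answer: $- \frac{1}{149640} \approx -6.6827 \cdot 10^{-6}$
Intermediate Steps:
$u{\left(B,m \right)} = - 4 B$
$N = 135$ ($N = -8 + 143 = 135$)
$C{\left(c \right)} = 4 c^{2}$ ($C{\left(c \right)} = \left(2 c\right)^{2} = 4 c^{2}$)
$Y{\left(w \right)} = -22 + 41 w$
$F = -149640$ ($F = - 8 \left(\left(\left(-22 + 41 \cdot 135\right) - 732\right) + 4 \left(-59\right)^{2}\right) = - 8 \left(\left(\left(-22 + 5535\right) - 732\right) + 4 \cdot 3481\right) = - 8 \left(\left(5513 - 732\right) + 13924\right) = - 8 \left(4781 + 13924\right) = \left(-8\right) 18705 = -149640$)
$\frac{1}{F} = \frac{1}{-149640} = - \frac{1}{149640}$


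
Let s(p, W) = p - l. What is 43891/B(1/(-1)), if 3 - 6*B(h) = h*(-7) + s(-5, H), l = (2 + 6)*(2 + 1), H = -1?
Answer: 263346/25 ≈ 10534.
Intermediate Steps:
l = 24 (l = 8*3 = 24)
s(p, W) = -24 + p (s(p, W) = p - 1*24 = p - 24 = -24 + p)
B(h) = 16/3 + 7*h/6 (B(h) = ½ - (h*(-7) + (-24 - 5))/6 = ½ - (-7*h - 29)/6 = ½ - (-29 - 7*h)/6 = ½ + (29/6 + 7*h/6) = 16/3 + 7*h/6)
43891/B(1/(-1)) = 43891/(16/3 + (7/6)/(-1)) = 43891/(16/3 + (7/6)*(-1)) = 43891/(16/3 - 7/6) = 43891/(25/6) = 43891*(6/25) = 263346/25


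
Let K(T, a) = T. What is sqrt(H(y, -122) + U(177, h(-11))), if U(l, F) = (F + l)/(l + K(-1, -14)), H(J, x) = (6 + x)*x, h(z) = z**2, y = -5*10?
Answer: 5*sqrt(1096062)/44 ≈ 118.97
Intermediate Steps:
y = -50
H(J, x) = x*(6 + x)
U(l, F) = (F + l)/(-1 + l) (U(l, F) = (F + l)/(l - 1) = (F + l)/(-1 + l))
sqrt(H(y, -122) + U(177, h(-11))) = sqrt(-122*(6 - 122) + ((-11)**2 + 177)/(-1 + 177)) = sqrt(-122*(-116) + (121 + 177)/176) = sqrt(14152 + (1/176)*298) = sqrt(14152 + 149/88) = sqrt(1245525/88) = 5*sqrt(1096062)/44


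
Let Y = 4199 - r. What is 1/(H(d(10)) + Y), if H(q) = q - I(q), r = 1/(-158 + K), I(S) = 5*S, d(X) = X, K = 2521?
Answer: 2363/9827716 ≈ 0.00024044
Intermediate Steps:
r = 1/2363 (r = 1/(-158 + 2521) = 1/2363 ≈ 0.00042319)
Y = 9922236/2363 (Y = 4199 - 1*1/2363 = 4199 - 1/2363 = 9922236/2363 ≈ 4199.0)
H(q) = -4*q (H(q) = q - 5*q = -4*q)
1/(H(d(10)) + Y) = 1/(-4*10 + 9922236/2363) = 1/(-40 + 9922236/2363) = 1/(9827716/2363) = 2363/9827716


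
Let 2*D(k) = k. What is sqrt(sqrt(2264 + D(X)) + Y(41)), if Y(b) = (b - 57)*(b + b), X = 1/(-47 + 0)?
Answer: sqrt(-11592832 + 94*sqrt(20004610))/94 ≈ 35.559*I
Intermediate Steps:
X = -1/47 (X = 1/(-47) = -1/47 ≈ -0.021277)
D(k) = k/2
Y(b) = 2*b*(-57 + b) (Y(b) = (-57 + b)*(2*b) = 2*b*(-57 + b))
sqrt(sqrt(2264 + D(X)) + Y(41)) = sqrt(sqrt(2264 + (1/2)*(-1/47)) + 2*41*(-57 + 41)) = sqrt(sqrt(2264 - 1/94) + 2*41*(-16)) = sqrt(sqrt(212815/94) - 1312) = sqrt(sqrt(20004610)/94 - 1312) = sqrt(-1312 + sqrt(20004610)/94)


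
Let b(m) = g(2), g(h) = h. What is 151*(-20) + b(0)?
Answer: -3018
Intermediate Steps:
b(m) = 2
151*(-20) + b(0) = 151*(-20) + 2 = -3020 + 2 = -3018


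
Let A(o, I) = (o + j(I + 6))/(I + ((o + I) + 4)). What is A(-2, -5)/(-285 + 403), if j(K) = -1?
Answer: 3/944 ≈ 0.0031780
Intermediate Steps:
A(o, I) = (-1 + o)/(4 + o + 2*I) (A(o, I) = (o - 1)/(I + ((o + I) + 4)) = (-1 + o)/(I + ((I + o) + 4)) = (-1 + o)/(I + (4 + I + o)) = (-1 + o)/(4 + o + 2*I))
A(-2, -5)/(-285 + 403) = ((-1 - 2)/(4 - 2 + 2*(-5)))/(-285 + 403) = (-3/(4 - 2 - 10))/118 = (-3/(-8))*(1/118) = -⅛*(-3)*(1/118) = (3/8)*(1/118) = 3/944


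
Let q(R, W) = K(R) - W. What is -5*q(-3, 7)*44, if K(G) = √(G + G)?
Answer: 1540 - 220*I*√6 ≈ 1540.0 - 538.89*I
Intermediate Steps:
K(G) = √2*√G (K(G) = √(2*G) = √2*√G)
q(R, W) = -W + √2*√R (q(R, W) = √2*√R - W = -W + √2*√R)
-5*q(-3, 7)*44 = -5*(-1*7 + √2*√(-3))*44 = -5*(-7 + √2*(I*√3))*44 = -5*(-7 + I*√6)*44 = (35 - 5*I*√6)*44 = 1540 - 220*I*√6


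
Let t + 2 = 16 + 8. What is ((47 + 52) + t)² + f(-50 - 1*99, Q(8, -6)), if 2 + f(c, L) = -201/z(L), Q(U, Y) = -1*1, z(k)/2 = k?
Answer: 29479/2 ≈ 14740.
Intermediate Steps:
z(k) = 2*k
Q(U, Y) = -1
f(c, L) = -2 - 201/(2*L) (f(c, L) = -2 - 201*1/(2*L) = -2 - 201/(2*L))
t = 22 (t = -2 + (16 + 8) = -2 + 24 = 22)
((47 + 52) + t)² + f(-50 - 1*99, Q(8, -6)) = ((47 + 52) + 22)² + (-2 - 201/2/(-1)) = (99 + 22)² + (-2 - 201/2*(-1)) = 121² + (-2 + 201/2) = 14641 + 197/2 = 29479/2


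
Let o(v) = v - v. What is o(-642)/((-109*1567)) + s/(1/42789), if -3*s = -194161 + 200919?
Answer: -96389354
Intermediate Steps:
s = -6758/3 (s = -(-194161 + 200919)/3 = -1/3*6758 = -6758/3 ≈ -2252.7)
o(v) = 0
o(-642)/((-109*1567)) + s/(1/42789) = 0/((-109*1567)) - 6758/(3*(1/42789)) = 0/(-170803) - 6758/(3*1/42789) = 0*(-1/170803) - 6758/3*42789 = 0 - 96389354 = -96389354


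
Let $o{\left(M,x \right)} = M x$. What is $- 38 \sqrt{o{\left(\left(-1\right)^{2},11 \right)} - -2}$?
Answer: $- 38 \sqrt{13} \approx -137.01$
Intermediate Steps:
$- 38 \sqrt{o{\left(\left(-1\right)^{2},11 \right)} - -2} = - 38 \sqrt{\left(-1\right)^{2} \cdot 11 - -2} = - 38 \sqrt{1 \cdot 11 + 2} = - 38 \sqrt{11 + 2} = - 38 \sqrt{13}$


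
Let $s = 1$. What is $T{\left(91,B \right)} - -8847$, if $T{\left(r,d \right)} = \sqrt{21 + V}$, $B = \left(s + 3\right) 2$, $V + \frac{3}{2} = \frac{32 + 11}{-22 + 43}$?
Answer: $8847 + \frac{\sqrt{38010}}{42} \approx 8851.6$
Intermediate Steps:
$V = \frac{23}{42}$ ($V = - \frac{3}{2} + \frac{32 + 11}{-22 + 43} = - \frac{3}{2} + \frac{43}{21} = \frac{23}{42} \approx 0.54762$)
$B = 8$ ($B = \left(1 + 3\right) 2 = 4 \cdot 2 = 8$)
$T{\left(r,d \right)} = \frac{\sqrt{38010}}{42}$ ($T{\left(r,d \right)} = \sqrt{21 + \frac{23}{42}} = \sqrt{\frac{905}{42}} = \frac{\sqrt{38010}}{42}$)
$T{\left(91,B \right)} - -8847 = \frac{\sqrt{38010}}{42} - -8847 = \frac{\sqrt{38010}}{42} + 8847 = 8847 + \frac{\sqrt{38010}}{42}$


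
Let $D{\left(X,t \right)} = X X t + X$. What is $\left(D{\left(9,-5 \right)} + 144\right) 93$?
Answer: $-23436$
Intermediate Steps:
$D{\left(X,t \right)} = X + t X^{2}$ ($D{\left(X,t \right)} = X^{2} t + X = t X^{2} + X = X + t X^{2}$)
$\left(D{\left(9,-5 \right)} + 144\right) 93 = \left(9 \left(1 + 9 \left(-5\right)\right) + 144\right) 93 = \left(9 \left(1 - 45\right) + 144\right) 93 = \left(9 \left(-44\right) + 144\right) 93 = \left(-396 + 144\right) 93 = \left(-252\right) 93 = -23436$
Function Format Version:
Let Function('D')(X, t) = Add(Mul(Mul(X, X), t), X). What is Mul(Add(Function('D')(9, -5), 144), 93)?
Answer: -23436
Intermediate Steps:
Function('D')(X, t) = Add(X, Mul(t, Pow(X, 2))) (Function('D')(X, t) = Add(Mul(Pow(X, 2), t), X) = Add(Mul(t, Pow(X, 2)), X) = Add(X, Mul(t, Pow(X, 2))))
Mul(Add(Function('D')(9, -5), 144), 93) = Mul(Add(Mul(9, Add(1, Mul(9, -5))), 144), 93) = Mul(Add(Mul(9, Add(1, -45)), 144), 93) = Mul(Add(Mul(9, -44), 144), 93) = Mul(Add(-396, 144), 93) = Mul(-252, 93) = -23436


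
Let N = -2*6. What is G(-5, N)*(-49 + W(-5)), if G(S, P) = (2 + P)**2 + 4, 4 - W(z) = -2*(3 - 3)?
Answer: -4680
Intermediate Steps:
N = -12
W(z) = 4 (W(z) = 4 - (-2)*(3 - 3) = 4 - (-2)*0 = 4 - 1*0 = 4 + 0 = 4)
G(S, P) = 4 + (2 + P)**2
G(-5, N)*(-49 + W(-5)) = (4 + (2 - 12)**2)*(-49 + 4) = (4 + (-10)**2)*(-45) = (4 + 100)*(-45) = 104*(-45) = -4680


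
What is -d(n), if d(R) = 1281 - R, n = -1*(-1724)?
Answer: 443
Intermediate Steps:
n = 1724
-d(n) = -(1281 - 1*1724) = -(1281 - 1724) = -1*(-443) = 443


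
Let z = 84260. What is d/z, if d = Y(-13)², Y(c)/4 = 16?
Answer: 1024/21065 ≈ 0.048611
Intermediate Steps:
Y(c) = 64 (Y(c) = 4*16 = 64)
d = 4096 (d = 64² = 4096)
d/z = 4096/84260 = 4096*(1/84260) = 1024/21065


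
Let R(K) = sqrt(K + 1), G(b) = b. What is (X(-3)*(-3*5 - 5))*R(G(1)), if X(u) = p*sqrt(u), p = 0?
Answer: 0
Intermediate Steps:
X(u) = 0 (X(u) = 0*sqrt(u) = 0)
R(K) = sqrt(1 + K)
(X(-3)*(-3*5 - 5))*R(G(1)) = (0*(-3*5 - 5))*sqrt(1 + 1) = (0*(-15 - 5))*sqrt(2) = (0*(-20))*sqrt(2) = 0*sqrt(2) = 0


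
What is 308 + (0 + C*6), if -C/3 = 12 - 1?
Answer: 110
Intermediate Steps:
C = -33 (C = -3*(12 - 1) = -3*11 = -33)
308 + (0 + C*6) = 308 + (0 - 33*6) = 308 + (0 - 198) = 308 - 198 = 110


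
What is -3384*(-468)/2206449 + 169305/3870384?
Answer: 34408129277/45184152944 ≈ 0.76151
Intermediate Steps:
-3384*(-468)/2206449 + 169305/3870384 = 1583712*(1/2206449) + 169305*(1/3870384) = 175968/245161 + 56435/1290128 = 34408129277/45184152944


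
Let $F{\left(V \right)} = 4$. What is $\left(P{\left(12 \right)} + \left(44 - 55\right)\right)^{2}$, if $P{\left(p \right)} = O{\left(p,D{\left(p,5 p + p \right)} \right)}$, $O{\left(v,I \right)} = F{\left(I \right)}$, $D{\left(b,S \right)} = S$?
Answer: $49$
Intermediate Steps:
$O{\left(v,I \right)} = 4$
$P{\left(p \right)} = 4$
$\left(P{\left(12 \right)} + \left(44 - 55\right)\right)^{2} = \left(4 + \left(44 - 55\right)\right)^{2} = \left(4 - 11\right)^{2} = \left(-7\right)^{2} = 49$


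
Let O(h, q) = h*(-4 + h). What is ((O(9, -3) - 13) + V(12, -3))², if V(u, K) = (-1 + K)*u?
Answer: 256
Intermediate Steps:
V(u, K) = u*(-1 + K)
((O(9, -3) - 13) + V(12, -3))² = ((9*(-4 + 9) - 13) + 12*(-1 - 3))² = ((9*5 - 13) + 12*(-4))² = ((45 - 13) - 48)² = (32 - 48)² = (-16)² = 256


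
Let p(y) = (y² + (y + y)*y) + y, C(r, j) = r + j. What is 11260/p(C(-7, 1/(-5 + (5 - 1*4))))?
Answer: 180160/2407 ≈ 74.848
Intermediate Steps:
C(r, j) = j + r
p(y) = y + 3*y² (p(y) = (y² + (2*y)*y) + y = (y² + 2*y²) + y = 3*y² + y = y + 3*y²)
11260/p(C(-7, 1/(-5 + (5 - 1*4)))) = 11260/(((1/(-5 + (5 - 1*4)) - 7)*(1 + 3*(1/(-5 + (5 - 1*4)) - 7)))) = 11260/(((1/(-5 + (5 - 4)) - 7)*(1 + 3*(1/(-5 + (5 - 4)) - 7)))) = 11260/(((1/(-5 + 1) - 7)*(1 + 3*(1/(-5 + 1) - 7)))) = 11260/(((1/(-4) - 7)*(1 + 3*(1/(-4) - 7)))) = 11260/(((-¼ - 7)*(1 + 3*(-¼ - 7)))) = 11260/((-29*(1 + 3*(-29/4))/4)) = 11260/((-29*(1 - 87/4)/4)) = 11260/((-29/4*(-83/4))) = 11260/(2407/16) = 11260*(16/2407) = 180160/2407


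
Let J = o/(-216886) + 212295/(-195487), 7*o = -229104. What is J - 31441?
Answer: -4665806373056438/148394377187 ≈ -31442.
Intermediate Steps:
o = -229104/7 (o = (1/7)*(-229104) = -229104/7 ≈ -32729.)
J = -138759919971/148394377187 (J = -229104/7/(-216886) + 212295/(-195487) = -229104/7*(-1/216886) + 212295*(-1/195487) = 114552/759101 - 212295/195487 = -138759919971/148394377187 ≈ -0.93508)
J - 31441 = -138759919971/148394377187 - 31441 = -4665806373056438/148394377187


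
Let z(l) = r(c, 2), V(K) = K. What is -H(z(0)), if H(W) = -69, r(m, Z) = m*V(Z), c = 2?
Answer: 69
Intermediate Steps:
r(m, Z) = Z*m (r(m, Z) = m*Z = Z*m)
z(l) = 4 (z(l) = 2*2 = 4)
-H(z(0)) = -1*(-69) = 69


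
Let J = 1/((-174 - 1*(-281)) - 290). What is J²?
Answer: 1/33489 ≈ 2.9861e-5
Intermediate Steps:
J = -1/183 (J = 1/((-174 + 281) - 290) = 1/(107 - 290) = 1/(-183) = -1/183 ≈ -0.0054645)
J² = (-1/183)² = 1/33489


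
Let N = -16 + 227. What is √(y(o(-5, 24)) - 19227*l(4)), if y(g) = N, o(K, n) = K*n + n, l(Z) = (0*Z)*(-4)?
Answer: √211 ≈ 14.526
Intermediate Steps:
l(Z) = 0 (l(Z) = 0*(-4) = 0)
o(K, n) = n + K*n
N = 211
y(g) = 211
√(y(o(-5, 24)) - 19227*l(4)) = √(211 - 19227*0) = √(211 + 0) = √211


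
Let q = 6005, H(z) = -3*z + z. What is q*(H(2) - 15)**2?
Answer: 2167805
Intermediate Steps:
H(z) = -2*z
q*(H(2) - 15)**2 = 6005*(-2*2 - 15)**2 = 6005*(-4 - 15)**2 = 6005*(-19)**2 = 6005*361 = 2167805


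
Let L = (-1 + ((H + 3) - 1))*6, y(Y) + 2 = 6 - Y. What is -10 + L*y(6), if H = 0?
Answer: -22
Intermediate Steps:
y(Y) = 4 - Y (y(Y) = -2 + (6 - Y) = 4 - Y)
L = 6 (L = (-1 + ((0 + 3) - 1))*6 = (-1 + (3 - 1))*6 = (-1 + 2)*6 = 1*6 = 6)
-10 + L*y(6) = -10 + 6*(4 - 1*6) = -10 + 6*(4 - 6) = -10 + 6*(-2) = -10 - 12 = -22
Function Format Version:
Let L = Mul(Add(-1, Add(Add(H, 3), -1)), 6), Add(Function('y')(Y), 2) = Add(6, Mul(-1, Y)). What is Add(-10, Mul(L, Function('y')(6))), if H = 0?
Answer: -22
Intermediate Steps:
Function('y')(Y) = Add(4, Mul(-1, Y)) (Function('y')(Y) = Add(-2, Add(6, Mul(-1, Y))) = Add(4, Mul(-1, Y)))
L = 6 (L = Mul(Add(-1, Add(Add(0, 3), -1)), 6) = Mul(Add(-1, Add(3, -1)), 6) = Mul(Add(-1, 2), 6) = Mul(1, 6) = 6)
Add(-10, Mul(L, Function('y')(6))) = Add(-10, Mul(6, Add(4, Mul(-1, 6)))) = Add(-10, Mul(6, Add(4, -6))) = Add(-10, Mul(6, -2)) = Add(-10, -12) = -22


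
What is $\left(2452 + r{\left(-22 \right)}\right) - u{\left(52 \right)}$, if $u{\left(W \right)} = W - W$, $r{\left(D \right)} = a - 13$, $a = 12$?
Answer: $2451$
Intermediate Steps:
$r{\left(D \right)} = -1$ ($r{\left(D \right)} = 12 - 13 = -1$)
$u{\left(W \right)} = 0$
$\left(2452 + r{\left(-22 \right)}\right) - u{\left(52 \right)} = \left(2452 - 1\right) - 0 = 2451 + 0 = 2451$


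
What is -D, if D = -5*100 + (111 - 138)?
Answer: 527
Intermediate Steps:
D = -527 (D = -500 - 27 = -527)
-D = -1*(-527) = 527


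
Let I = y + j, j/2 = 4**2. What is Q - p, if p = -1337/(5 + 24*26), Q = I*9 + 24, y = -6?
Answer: 163619/629 ≈ 260.13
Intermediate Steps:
j = 32 (j = 2*4**2 = 2*16 = 32)
I = 26 (I = -6 + 32 = 26)
Q = 258 (Q = 26*9 + 24 = 234 + 24 = 258)
p = -1337/629 (p = -1337/(5 + 624) = -1337/629 ≈ -2.1256)
Q - p = 258 - 1*(-1337/629) = 258 + 1337/629 = 163619/629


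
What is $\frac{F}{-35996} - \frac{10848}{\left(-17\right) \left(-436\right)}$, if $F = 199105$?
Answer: $- \frac{466562717}{66700588} \approx -6.9949$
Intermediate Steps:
$\frac{F}{-35996} - \frac{10848}{\left(-17\right) \left(-436\right)} = \frac{199105}{-35996} - \frac{10848}{\left(-17\right) \left(-436\right)} = 199105 \left(- \frac{1}{35996}\right) - \frac{10848}{7412} = - \frac{199105}{35996} - \frac{2712}{1853} = - \frac{466562717}{66700588}$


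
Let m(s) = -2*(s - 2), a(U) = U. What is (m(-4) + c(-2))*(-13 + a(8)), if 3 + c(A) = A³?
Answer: -5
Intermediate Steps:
m(s) = 4 - 2*s (m(s) = -2*(-2 + s) = 4 - 2*s)
c(A) = -3 + A³
(m(-4) + c(-2))*(-13 + a(8)) = ((4 - 2*(-4)) + (-3 + (-2)³))*(-13 + 8) = ((4 + 8) + (-3 - 8))*(-5) = (12 - 11)*(-5) = 1*(-5) = -5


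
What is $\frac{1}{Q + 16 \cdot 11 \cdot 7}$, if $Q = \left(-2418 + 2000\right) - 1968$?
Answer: $- \frac{1}{1154} \approx -0.00086655$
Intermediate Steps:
$Q = -2386$ ($Q = -418 - 1968 = -2386$)
$\frac{1}{Q + 16 \cdot 11 \cdot 7} = \frac{1}{-2386 + 16 \cdot 11 \cdot 7} = \frac{1}{-2386 + 176 \cdot 7} = \frac{1}{-2386 + 1232} = \frac{1}{-1154} = - \frac{1}{1154}$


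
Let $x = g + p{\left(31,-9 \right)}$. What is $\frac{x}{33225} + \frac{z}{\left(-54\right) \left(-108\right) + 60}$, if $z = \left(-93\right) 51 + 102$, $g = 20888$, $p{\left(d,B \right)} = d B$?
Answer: $- \frac{10922999}{65253900} \approx -0.16739$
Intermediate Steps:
$p{\left(d,B \right)} = B d$
$z = -4641$ ($z = -4743 + 102 = -4641$)
$x = 20609$ ($x = 20888 - 279 = 20609$)
$\frac{x}{33225} + \frac{z}{\left(-54\right) \left(-108\right) + 60} = \frac{20609}{33225} - \frac{4641}{\left(-54\right) \left(-108\right) + 60} = 20609 \cdot \frac{1}{33225} - \frac{4641}{5832 + 60} = \frac{20609}{33225} - \frac{4641}{5892} = \frac{20609}{33225} - \frac{1547}{1964} = - \frac{10922999}{65253900}$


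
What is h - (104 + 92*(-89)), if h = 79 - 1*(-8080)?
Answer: 16243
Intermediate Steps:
h = 8159 (h = 79 + 8080 = 8159)
h - (104 + 92*(-89)) = 8159 - (104 + 92*(-89)) = 8159 - (104 - 8188) = 8159 - 1*(-8084) = 8159 + 8084 = 16243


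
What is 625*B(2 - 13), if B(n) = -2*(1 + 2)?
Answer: -3750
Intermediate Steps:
B(n) = -6 (B(n) = -2*3 = -6)
625*B(2 - 13) = 625*(-6) = -3750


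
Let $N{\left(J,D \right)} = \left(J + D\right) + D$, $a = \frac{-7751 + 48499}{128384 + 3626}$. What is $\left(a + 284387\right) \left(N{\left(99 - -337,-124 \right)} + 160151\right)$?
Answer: $\frac{3009720853120751}{66005} \approx 4.5598 \cdot 10^{10}$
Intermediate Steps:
$a = \frac{20374}{66005}$ ($a = \frac{40748}{132010} = 40748 \cdot \frac{1}{132010} = \frac{20374}{66005} \approx 0.30867$)
$N{\left(J,D \right)} = J + 2 D$ ($N{\left(J,D \right)} = \left(D + J\right) + D = J + 2 D$)
$\left(a + 284387\right) \left(N{\left(99 - -337,-124 \right)} + 160151\right) = \left(\frac{20374}{66005} + 284387\right) \left(\left(\left(99 - -337\right) + 2 \left(-124\right)\right) + 160151\right) = \frac{18770984309 \left(\left(\left(99 + 337\right) - 248\right) + 160151\right)}{66005} = \frac{18770984309 \left(\left(436 - 248\right) + 160151\right)}{66005} = \frac{18770984309 \left(188 + 160151\right)}{66005} = \frac{18770984309}{66005} \cdot 160339 = \frac{3009720853120751}{66005}$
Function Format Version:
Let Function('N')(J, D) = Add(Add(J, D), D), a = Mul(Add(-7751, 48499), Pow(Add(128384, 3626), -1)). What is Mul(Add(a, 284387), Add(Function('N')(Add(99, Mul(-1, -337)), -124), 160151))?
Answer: Rational(3009720853120751, 66005) ≈ 4.5598e+10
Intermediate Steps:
a = Rational(20374, 66005) (a = Mul(40748, Pow(132010, -1)) = Mul(40748, Rational(1, 132010)) = Rational(20374, 66005) ≈ 0.30867)
Function('N')(J, D) = Add(J, Mul(2, D)) (Function('N')(J, D) = Add(Add(D, J), D) = Add(J, Mul(2, D)))
Mul(Add(a, 284387), Add(Function('N')(Add(99, Mul(-1, -337)), -124), 160151)) = Mul(Add(Rational(20374, 66005), 284387), Add(Add(Add(99, Mul(-1, -337)), Mul(2, -124)), 160151)) = Mul(Rational(18770984309, 66005), Add(Add(Add(99, 337), -248), 160151)) = Mul(Rational(18770984309, 66005), Add(Add(436, -248), 160151)) = Mul(Rational(18770984309, 66005), Add(188, 160151)) = Mul(Rational(18770984309, 66005), 160339) = Rational(3009720853120751, 66005)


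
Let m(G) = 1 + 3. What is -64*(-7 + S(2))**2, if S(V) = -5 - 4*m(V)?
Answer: -50176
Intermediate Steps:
m(G) = 4
S(V) = -21 (S(V) = -5 - 4*4 = -5 - 16 = -21)
-64*(-7 + S(2))**2 = -64*(-7 - 21)**2 = -64*(-28)**2 = -64*784 = -50176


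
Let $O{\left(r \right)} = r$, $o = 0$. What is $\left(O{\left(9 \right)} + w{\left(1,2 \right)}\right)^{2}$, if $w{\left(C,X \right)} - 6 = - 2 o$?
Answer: $225$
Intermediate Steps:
$w{\left(C,X \right)} = 6$ ($w{\left(C,X \right)} = 6 - 0 = 6 + 0 = 6$)
$\left(O{\left(9 \right)} + w{\left(1,2 \right)}\right)^{2} = \left(9 + 6\right)^{2} = 15^{2} = 225$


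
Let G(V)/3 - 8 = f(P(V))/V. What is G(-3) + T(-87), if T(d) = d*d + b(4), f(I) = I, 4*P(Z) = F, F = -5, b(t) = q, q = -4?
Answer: 30361/4 ≈ 7590.3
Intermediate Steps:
b(t) = -4
P(Z) = -5/4 (P(Z) = (¼)*(-5) = -5/4)
G(V) = 24 - 15/(4*V) (G(V) = 24 + 3*(-5/(4*V)) = 24 - 15/(4*V))
T(d) = -4 + d² (T(d) = d*d - 4 = d² - 4 = -4 + d²)
G(-3) + T(-87) = (24 - 15/4/(-3)) + (-4 + (-87)²) = (24 - 15/4*(-⅓)) + (-4 + 7569) = (24 + 5/4) + 7565 = 101/4 + 7565 = 30361/4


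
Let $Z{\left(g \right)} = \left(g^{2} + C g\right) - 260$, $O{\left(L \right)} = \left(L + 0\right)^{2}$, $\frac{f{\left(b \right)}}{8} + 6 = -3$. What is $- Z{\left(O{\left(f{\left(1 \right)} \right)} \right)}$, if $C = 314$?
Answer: $-28501372$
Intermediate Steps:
$f{\left(b \right)} = -72$ ($f{\left(b \right)} = -48 + 8 \left(-3\right) = -48 - 24 = -72$)
$O{\left(L \right)} = L^{2}$
$Z{\left(g \right)} = -260 + g^{2} + 314 g$ ($Z{\left(g \right)} = \left(g^{2} + 314 g\right) - 260 = -260 + g^{2} + 314 g$)
$- Z{\left(O{\left(f{\left(1 \right)} \right)} \right)} = - (-260 + \left(\left(-72\right)^{2}\right)^{2} + 314 \left(-72\right)^{2}) = - (-260 + 5184^{2} + 314 \cdot 5184) = - (-260 + 26873856 + 1627776) = \left(-1\right) 28501372 = -28501372$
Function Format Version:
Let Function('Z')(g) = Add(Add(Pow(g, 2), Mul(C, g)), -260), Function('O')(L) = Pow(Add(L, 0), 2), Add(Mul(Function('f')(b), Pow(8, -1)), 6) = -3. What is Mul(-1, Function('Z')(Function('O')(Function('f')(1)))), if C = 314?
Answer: -28501372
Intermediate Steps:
Function('f')(b) = -72 (Function('f')(b) = Add(-48, Mul(8, -3)) = Add(-48, -24) = -72)
Function('O')(L) = Pow(L, 2)
Function('Z')(g) = Add(-260, Pow(g, 2), Mul(314, g)) (Function('Z')(g) = Add(Add(Pow(g, 2), Mul(314, g)), -260) = Add(-260, Pow(g, 2), Mul(314, g)))
Mul(-1, Function('Z')(Function('O')(Function('f')(1)))) = Mul(-1, Add(-260, Pow(Pow(-72, 2), 2), Mul(314, Pow(-72, 2)))) = Mul(-1, Add(-260, Pow(5184, 2), Mul(314, 5184))) = Mul(-1, Add(-260, 26873856, 1627776)) = Mul(-1, 28501372) = -28501372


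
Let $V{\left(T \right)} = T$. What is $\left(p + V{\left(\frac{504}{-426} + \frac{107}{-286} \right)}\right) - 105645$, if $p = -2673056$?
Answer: $- \frac{56424334127}{20306} \approx -2.7787 \cdot 10^{6}$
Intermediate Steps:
$\left(p + V{\left(\frac{504}{-426} + \frac{107}{-286} \right)}\right) - 105645 = \left(-2673056 + \left(\frac{504}{-426} + \frac{107}{-286}\right)\right) - 105645 = \left(-2673056 + \left(504 \left(- \frac{1}{426}\right) + 107 \left(- \frac{1}{286}\right)\right)\right) - 105645 = \left(-2673056 - \frac{31621}{20306}\right) - 105645 = - \frac{54279106757}{20306} - 105645 = - \frac{56424334127}{20306}$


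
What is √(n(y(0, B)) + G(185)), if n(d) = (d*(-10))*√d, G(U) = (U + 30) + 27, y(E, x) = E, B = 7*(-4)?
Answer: 11*√2 ≈ 15.556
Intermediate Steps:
B = -28
G(U) = 57 + U (G(U) = (30 + U) + 27 = 57 + U)
n(d) = -10*d^(3/2) (n(d) = (-10*d)*√d = -10*d^(3/2))
√(n(y(0, B)) + G(185)) = √(-10*0^(3/2) + (57 + 185)) = √(-10*0 + 242) = √(0 + 242) = √242 = 11*√2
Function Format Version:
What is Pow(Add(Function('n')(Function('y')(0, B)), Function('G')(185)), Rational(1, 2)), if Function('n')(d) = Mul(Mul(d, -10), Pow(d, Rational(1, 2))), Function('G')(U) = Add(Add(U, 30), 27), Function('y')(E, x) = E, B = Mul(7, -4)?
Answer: Mul(11, Pow(2, Rational(1, 2))) ≈ 15.556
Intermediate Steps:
B = -28
Function('G')(U) = Add(57, U) (Function('G')(U) = Add(Add(30, U), 27) = Add(57, U))
Function('n')(d) = Mul(-10, Pow(d, Rational(3, 2))) (Function('n')(d) = Mul(Mul(-10, d), Pow(d, Rational(1, 2))) = Mul(-10, Pow(d, Rational(3, 2))))
Pow(Add(Function('n')(Function('y')(0, B)), Function('G')(185)), Rational(1, 2)) = Pow(Add(Mul(-10, Pow(0, Rational(3, 2))), Add(57, 185)), Rational(1, 2)) = Pow(Add(Mul(-10, 0), 242), Rational(1, 2)) = Pow(Add(0, 242), Rational(1, 2)) = Pow(242, Rational(1, 2)) = Mul(11, Pow(2, Rational(1, 2)))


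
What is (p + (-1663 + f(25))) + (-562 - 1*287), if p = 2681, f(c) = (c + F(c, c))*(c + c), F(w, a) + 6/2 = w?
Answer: 2519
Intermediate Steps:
F(w, a) = -3 + w
f(c) = 2*c*(-3 + 2*c) (f(c) = (c + (-3 + c))*(c + c) = (-3 + 2*c)*(2*c) = 2*c*(-3 + 2*c))
(p + (-1663 + f(25))) + (-562 - 1*287) = (2681 + (-1663 + 2*25*(-3 + 2*25))) + (-562 - 1*287) = (2681 + (-1663 + 2*25*(-3 + 50))) + (-562 - 287) = (2681 + (-1663 + 2*25*47)) - 849 = (2681 + (-1663 + 2350)) - 849 = (2681 + 687) - 849 = 3368 - 849 = 2519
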